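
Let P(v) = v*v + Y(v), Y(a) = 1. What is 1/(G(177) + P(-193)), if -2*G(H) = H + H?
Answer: 1/37073 ≈ 2.6974e-5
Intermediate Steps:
G(H) = -H (G(H) = -(H + H)/2 = -H)
P(v) = 1 + v² (P(v) = v*v + 1 = v² + 1 = 1 + v²)
1/(G(177) + P(-193)) = 1/(-1*177 + (1 + (-193)²)) = 1/(-177 + (1 + 37249)) = 1/(-177 + 37250) = 1/37073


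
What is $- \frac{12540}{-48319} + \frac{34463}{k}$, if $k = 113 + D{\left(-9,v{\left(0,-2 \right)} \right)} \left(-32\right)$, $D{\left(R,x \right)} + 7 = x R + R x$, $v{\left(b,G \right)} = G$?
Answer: $- \frac{1654997597}{39379985} \approx -42.026$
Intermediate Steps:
$D{\left(R,x \right)} = -7 + 2 R x$ ($D{\left(R,x \right)} = -7 + \left(x R + R x\right) = -7 + \left(R x + R x\right) = -7 + 2 R x$)
$k = -815$ ($k = 113 + \left(-7 + 2 \left(-9\right) \left(-2\right)\right) \left(-32\right) = 113 + \left(-7 + 36\right) \left(-32\right) = 113 + 29 \left(-32\right) = 113 - 928 = -815$)
$- \frac{12540}{-48319} + \frac{34463}{k} = - \frac{12540}{-48319} + \frac{34463}{-815} = \left(-12540\right) \left(- \frac{1}{48319}\right) + 34463 \left(- \frac{1}{815}\right) = \frac{12540}{48319} - \frac{34463}{815} = - \frac{1654997597}{39379985}$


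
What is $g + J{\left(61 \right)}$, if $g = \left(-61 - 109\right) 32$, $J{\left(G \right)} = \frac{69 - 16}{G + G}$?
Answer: $- \frac{663627}{122} \approx -5439.6$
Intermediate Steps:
$J{\left(G \right)} = \frac{53}{2 G}$
$g = -5440$ ($g = \left(-170\right) 32 = -5440$)
$g + J{\left(61 \right)} = -5440 + \frac{53}{2 \cdot 61} = -5440 + \frac{53}{2} \cdot \frac{1}{61} = -5440 + \frac{53}{122} = - \frac{663627}{122}$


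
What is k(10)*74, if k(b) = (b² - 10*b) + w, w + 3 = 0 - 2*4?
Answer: -814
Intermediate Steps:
w = -11 (w = -3 + (0 - 2*4) = -3 + (0 - 8) = -3 - 8 = -11)
k(b) = -11 + b² - 10*b (k(b) = (b² - 10*b) - 11 = -11 + b² - 10*b)
k(10)*74 = (-11 + 10² - 10*10)*74 = (-11 + 100 - 100)*74 = -11*74 = -814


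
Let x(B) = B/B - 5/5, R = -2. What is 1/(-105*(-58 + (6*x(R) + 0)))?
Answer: 1/6090 ≈ 0.00016420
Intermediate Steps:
x(B) = 0 (x(B) = 1 - 5*1/5 = 1 - 1 = 0)
1/(-105*(-58 + (6*x(R) + 0))) = 1/(-105*(-58 + (6*0 + 0))) = 1/(-105*(-58 + (0 + 0))) = 1/(-105*(-58 + 0)) = 1/(-105*(-58)) = 1/6090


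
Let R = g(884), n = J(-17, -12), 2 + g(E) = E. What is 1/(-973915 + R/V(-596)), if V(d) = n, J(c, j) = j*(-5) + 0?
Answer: -10/9739003 ≈ -1.0268e-6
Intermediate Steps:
J(c, j) = -5*j (J(c, j) = -5*j + 0 = -5*j)
g(E) = -2 + E
n = 60 (n = -5*(-12) = 60)
R = 882 (R = -2 + 884 = 882)
V(d) = 60
1/(-973915 + R/V(-596)) = 1/(-973915 + 882/60) = 1/(-973915 + 882*(1/60)) = 1/(-973915 + 147/10) = 1/(-9739003/10) = -10/9739003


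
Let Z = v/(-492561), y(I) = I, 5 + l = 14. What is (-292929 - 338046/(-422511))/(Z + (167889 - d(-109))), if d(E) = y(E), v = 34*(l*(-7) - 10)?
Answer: -20320667541679851/11654158285506320 ≈ -1.7436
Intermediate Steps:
l = 9 (l = -5 + 14 = 9)
v = -2482 (v = 34*(9*(-7) - 10) = 34*(-63 - 10) = 34*(-73) = -2482)
d(E) = E
Z = 2482/492561 (Z = -2482/(-492561) = -2482*(-1/492561) = 2482/492561 ≈ 0.0050390)
(-292929 - 338046/(-422511))/(Z + (167889 - d(-109))) = (-292929 - 338046/(-422511))/(2482/492561 + (167889 - 1*(-109))) = (-292929 - 338046*(-1/422511))/(2482/492561 + (167889 + 109)) = (-292929 + 112682/140837)/(2482/492561 + 167998) = -41255128891/(140837*82749265360/492561) = -41255128891/140837*492561/82749265360 = -20320667541679851/11654158285506320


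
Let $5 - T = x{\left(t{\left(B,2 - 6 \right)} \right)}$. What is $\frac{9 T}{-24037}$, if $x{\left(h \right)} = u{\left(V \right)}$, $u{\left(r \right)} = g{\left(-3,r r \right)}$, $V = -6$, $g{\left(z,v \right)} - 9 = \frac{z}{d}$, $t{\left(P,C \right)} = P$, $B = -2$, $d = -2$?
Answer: $\frac{99}{48074} \approx 0.0020593$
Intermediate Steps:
$g{\left(z,v \right)} = 9 - \frac{z}{2}$ ($g{\left(z,v \right)} = 9 + \frac{z}{-2} = 9 + z \left(- \frac{1}{2}\right) = 9 - \frac{z}{2}$)
$u{\left(r \right)} = \frac{21}{2}$ ($u{\left(r \right)} = 9 - - \frac{3}{2} = 9 + \frac{3}{2} = \frac{21}{2}$)
$x{\left(h \right)} = \frac{21}{2}$
$T = - \frac{11}{2}$ ($T = 5 - \frac{21}{2} = - \frac{11}{2} \approx -5.5$)
$\frac{9 T}{-24037} = \frac{9 \left(- \frac{11}{2}\right)}{-24037} = \left(- \frac{99}{2}\right) \left(- \frac{1}{24037}\right) = \frac{99}{48074}$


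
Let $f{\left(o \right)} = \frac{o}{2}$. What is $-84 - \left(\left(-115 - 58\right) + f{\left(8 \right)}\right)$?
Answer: $85$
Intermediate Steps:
$f{\left(o \right)} = \frac{o}{2}$ ($f{\left(o \right)} = o \frac{1}{2} = \frac{o}{2}$)
$-84 - \left(\left(-115 - 58\right) + f{\left(8 \right)}\right) = -84 - \left(\left(-115 - 58\right) + \frac{1}{2} \cdot 8\right) = -84 - \left(-173 + 4\right) = -84 - -169 = -84 + 169 = 85$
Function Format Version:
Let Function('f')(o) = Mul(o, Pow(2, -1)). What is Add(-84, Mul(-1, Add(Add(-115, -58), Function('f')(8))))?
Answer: 85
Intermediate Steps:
Function('f')(o) = Mul(Rational(1, 2), o) (Function('f')(o) = Mul(o, Rational(1, 2)) = Mul(Rational(1, 2), o))
Add(-84, Mul(-1, Add(Add(-115, -58), Function('f')(8)))) = Add(-84, Mul(-1, Add(Add(-115, -58), Mul(Rational(1, 2), 8)))) = Add(-84, Mul(-1, Add(-173, 4))) = Add(-84, Mul(-1, -169)) = Add(-84, 169) = 85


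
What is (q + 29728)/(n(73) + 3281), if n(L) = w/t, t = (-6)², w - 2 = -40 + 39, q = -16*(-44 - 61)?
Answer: 1130688/118117 ≈ 9.5726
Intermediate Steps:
q = 1680 (q = -16*(-105) = 1680)
w = 1 (w = 2 + (-40 + 39) = 2 - 1 = 1)
t = 36
n(L) = 1/36
(q + 29728)/(n(73) + 3281) = (1680 + 29728)/(1/36 + 3281) = 31408/(118117/36) = 31408*(36/118117) = 1130688/118117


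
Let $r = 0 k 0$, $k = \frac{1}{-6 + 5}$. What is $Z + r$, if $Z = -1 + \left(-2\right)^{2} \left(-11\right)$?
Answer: $-45$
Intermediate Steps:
$k = -1$ ($k = \frac{1}{-1} = -1$)
$r = 0$ ($r = 0 \left(-1\right) 0 = 0 \cdot 0 = 0$)
$Z = -45$ ($Z = -1 + 4 \left(-11\right) = -1 - 44 = -45$)
$Z + r = -45 + 0 = -45$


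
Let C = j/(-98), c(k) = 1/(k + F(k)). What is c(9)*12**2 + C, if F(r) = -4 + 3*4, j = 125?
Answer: 11987/1666 ≈ 7.1951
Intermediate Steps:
F(r) = 8 (F(r) = -4 + 12 = 8)
c(k) = 1/(8 + k) (c(k) = 1/(k + 8) = 1/(8 + k))
C = -125/98 (C = 125/(-98) = 125*(-1/98) = -125/98 ≈ -1.2755)
c(9)*12**2 + C = 12**2/(8 + 9) - 125/98 = 144/17 - 125/98 = 11987/1666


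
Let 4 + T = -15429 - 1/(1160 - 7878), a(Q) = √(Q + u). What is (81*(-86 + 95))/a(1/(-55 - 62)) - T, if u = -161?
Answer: 103678893/6718 - 2187*I*√244894/18838 ≈ 15433.0 - 57.452*I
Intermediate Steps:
a(Q) = √(-161 + Q) (a(Q) = √(Q - 161) = √(-161 + Q))
T = -103678893/6718 (T = -4 + (-15429 - 1/(1160 - 7878)) = -4 + (-15429 - 1/(-6718)) = -4 + (-15429 - 1*(-1/6718)) = -4 + (-15429 + 1/6718) = -4 - 103652021/6718 = -103678893/6718 ≈ -15433.)
(81*(-86 + 95))/a(1/(-55 - 62)) - T = (81*(-86 + 95))/(√(-161 + 1/(-55 - 62))) - 1*(-103678893/6718) = (81*9)/(√(-161 + 1/(-117))) + 103678893/6718 = 729/(√(-161 - 1/117)) + 103678893/6718 = 729/(√(-18838/117)) + 103678893/6718 = 729/((I*√244894/39)) + 103678893/6718 = 729*(-3*I*√244894/18838) + 103678893/6718 = -2187*I*√244894/18838 + 103678893/6718 = 103678893/6718 - 2187*I*√244894/18838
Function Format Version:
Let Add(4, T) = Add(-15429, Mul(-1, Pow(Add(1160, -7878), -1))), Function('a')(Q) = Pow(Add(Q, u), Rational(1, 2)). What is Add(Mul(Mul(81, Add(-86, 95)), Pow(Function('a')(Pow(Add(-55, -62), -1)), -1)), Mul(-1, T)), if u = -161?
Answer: Add(Rational(103678893, 6718), Mul(Rational(-2187, 18838), I, Pow(244894, Rational(1, 2)))) ≈ Add(15433., Mul(-57.452, I))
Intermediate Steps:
Function('a')(Q) = Pow(Add(-161, Q), Rational(1, 2)) (Function('a')(Q) = Pow(Add(Q, -161), Rational(1, 2)) = Pow(Add(-161, Q), Rational(1, 2)))
T = Rational(-103678893, 6718) (T = Add(-4, Add(-15429, Mul(-1, Pow(Add(1160, -7878), -1)))) = Add(-4, Add(-15429, Mul(-1, Pow(-6718, -1)))) = Add(-4, Add(-15429, Mul(-1, Rational(-1, 6718)))) = Add(-4, Add(-15429, Rational(1, 6718))) = Add(-4, Rational(-103652021, 6718)) = Rational(-103678893, 6718) ≈ -15433.)
Add(Mul(Mul(81, Add(-86, 95)), Pow(Function('a')(Pow(Add(-55, -62), -1)), -1)), Mul(-1, T)) = Add(Mul(Mul(81, Add(-86, 95)), Pow(Pow(Add(-161, Pow(Add(-55, -62), -1)), Rational(1, 2)), -1)), Mul(-1, Rational(-103678893, 6718))) = Add(Mul(Mul(81, 9), Pow(Pow(Add(-161, Pow(-117, -1)), Rational(1, 2)), -1)), Rational(103678893, 6718)) = Add(Mul(729, Pow(Pow(Add(-161, Rational(-1, 117)), Rational(1, 2)), -1)), Rational(103678893, 6718)) = Add(Mul(729, Pow(Pow(Rational(-18838, 117), Rational(1, 2)), -1)), Rational(103678893, 6718)) = Add(Mul(729, Pow(Mul(Rational(1, 39), I, Pow(244894, Rational(1, 2))), -1)), Rational(103678893, 6718)) = Add(Mul(729, Mul(Rational(-3, 18838), I, Pow(244894, Rational(1, 2)))), Rational(103678893, 6718)) = Add(Mul(Rational(-2187, 18838), I, Pow(244894, Rational(1, 2))), Rational(103678893, 6718)) = Add(Rational(103678893, 6718), Mul(Rational(-2187, 18838), I, Pow(244894, Rational(1, 2))))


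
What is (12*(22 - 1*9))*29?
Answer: 4524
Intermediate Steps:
(12*(22 - 1*9))*29 = (12*(22 - 9))*29 = (12*13)*29 = 156*29 = 4524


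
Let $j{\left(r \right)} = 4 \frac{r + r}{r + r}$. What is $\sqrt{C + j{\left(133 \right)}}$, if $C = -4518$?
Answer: $i \sqrt{4514} \approx 67.186 i$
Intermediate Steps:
$j{\left(r \right)} = 4$ ($j{\left(r \right)} = 4 \frac{2 r}{2 r} = 4 \cdot 2 r \frac{1}{2 r} = 4 \cdot 1 = 4$)
$\sqrt{C + j{\left(133 \right)}} = \sqrt{-4518 + 4} = \sqrt{-4514} = i \sqrt{4514}$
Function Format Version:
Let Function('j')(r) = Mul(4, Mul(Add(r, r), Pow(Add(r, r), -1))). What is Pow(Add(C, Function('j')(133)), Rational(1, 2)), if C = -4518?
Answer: Mul(I, Pow(4514, Rational(1, 2))) ≈ Mul(67.186, I)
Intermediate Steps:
Function('j')(r) = 4 (Function('j')(r) = Mul(4, Mul(Mul(2, r), Pow(Mul(2, r), -1))) = Mul(4, Mul(Mul(2, r), Mul(Rational(1, 2), Pow(r, -1)))) = Mul(4, 1) = 4)
Pow(Add(C, Function('j')(133)), Rational(1, 2)) = Pow(Add(-4518, 4), Rational(1, 2)) = Pow(-4514, Rational(1, 2)) = Mul(I, Pow(4514, Rational(1, 2)))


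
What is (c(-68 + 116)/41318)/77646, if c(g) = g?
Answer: 4/267348119 ≈ 1.4962e-8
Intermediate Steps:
(c(-68 + 116)/41318)/77646 = ((-68 + 116)/41318)/77646 = (48*(1/41318))*(1/77646) = (24/20659)*(1/77646) = 4/267348119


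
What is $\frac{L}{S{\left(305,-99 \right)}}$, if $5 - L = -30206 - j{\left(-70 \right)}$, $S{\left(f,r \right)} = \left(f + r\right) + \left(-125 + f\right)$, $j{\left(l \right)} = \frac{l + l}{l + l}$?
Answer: $\frac{15106}{193} \approx 78.269$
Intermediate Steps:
$j{\left(l \right)} = 1$ ($j{\left(l \right)} = \frac{2 l}{2 l} = 2 l \frac{1}{2 l} = 1$)
$S{\left(f,r \right)} = -125 + r + 2 f$
$L = 30212$ ($L = 5 - \left(-30206 - 1\right) = 5 - -30207 = 5 + 30207 = 30212$)
$\frac{L}{S{\left(305,-99 \right)}} = \frac{30212}{-125 - 99 + 2 \cdot 305} = \frac{30212}{-125 - 99 + 610} = \frac{30212}{386} = 30212 \cdot \frac{1}{386} = \frac{15106}{193}$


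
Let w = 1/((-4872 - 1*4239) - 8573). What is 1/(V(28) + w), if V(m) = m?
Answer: 17684/495151 ≈ 0.035714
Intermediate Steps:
w = -1/17684 (w = 1/((-4872 - 4239) - 8573) = 1/(-9111 - 8573) = 1/(-17684) = -1/17684 ≈ -5.6548e-5)
1/(V(28) + w) = 1/(28 - 1/17684) = 1/(495151/17684) = 17684/495151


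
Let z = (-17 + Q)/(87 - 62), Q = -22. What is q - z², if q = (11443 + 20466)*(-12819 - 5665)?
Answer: -368628724021/625 ≈ -5.8981e+8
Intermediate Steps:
z = -39/25 (z = (-17 - 22)/(87 - 62) = -39/25 ≈ -1.5600)
q = -589805956 (q = 31909*(-18484) = -589805956)
q - z² = -589805956 - (-39/25)² = -589805956 - 1*1521/625 = -589805956 - 1521/625 = -368628724021/625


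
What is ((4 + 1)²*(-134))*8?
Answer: -26800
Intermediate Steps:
((4 + 1)²*(-134))*8 = (5²*(-134))*8 = (25*(-134))*8 = -3350*8 = -26800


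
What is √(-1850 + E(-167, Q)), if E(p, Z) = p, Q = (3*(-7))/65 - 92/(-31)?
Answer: I*√2017 ≈ 44.911*I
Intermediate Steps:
Q = 5329/2015 (Q = -21*1/65 - 92*(-1/31) = -21/65 + 92/31 = 5329/2015 ≈ 2.6447)
√(-1850 + E(-167, Q)) = √(-1850 - 167) = √(-2017) = I*√2017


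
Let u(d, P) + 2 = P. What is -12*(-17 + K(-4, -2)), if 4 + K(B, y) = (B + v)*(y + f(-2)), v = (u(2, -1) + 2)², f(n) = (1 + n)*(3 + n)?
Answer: 144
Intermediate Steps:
u(d, P) = -2 + P
v = 1 (v = ((-2 - 1) + 2)² = (-3 + 2)² = (-1)² = 1)
K(B, y) = -4 + (1 + B)*(-1 + y) (K(B, y) = -4 + (B + 1)*(y + (3 + (-2)² + 4*(-2))) = -4 + (1 + B)*(y + (3 + 4 - 8)) = -4 + (1 + B)*(y - 1) = -4 + (1 + B)*(-1 + y))
-12*(-17 + K(-4, -2)) = -12*(-17 + (-5 - 2 - 1*(-4) - 4*(-2))) = -12*(-17 + (-5 - 2 + 4 + 8)) = -12*(-17 + 5) = -12*(-12) = 144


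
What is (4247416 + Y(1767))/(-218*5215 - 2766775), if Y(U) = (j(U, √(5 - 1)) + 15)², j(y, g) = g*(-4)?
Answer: -849493/780729 ≈ -1.0881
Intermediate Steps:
j(y, g) = -4*g
Y(U) = 49 (Y(U) = (-4*√(5 - 1) + 15)² = (-4*√4 + 15)² = (-4*2 + 15)² = (-8 + 15)² = 7² = 49)
(4247416 + Y(1767))/(-218*5215 - 2766775) = (4247416 + 49)/(-218*5215 - 2766775) = 4247465/(-1136870 - 2766775) = 4247465/(-3903645) = 4247465*(-1/3903645) = -849493/780729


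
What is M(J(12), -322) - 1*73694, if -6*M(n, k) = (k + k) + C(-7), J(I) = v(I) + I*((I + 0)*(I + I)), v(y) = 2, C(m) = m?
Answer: -147171/2 ≈ -73586.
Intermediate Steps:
J(I) = 2 + 2*I**3 (J(I) = 2 + I*((I + 0)*(I + I)) = 2 + I*(I*(2*I)) = 2 + I*(2*I**2) = 2 + 2*I**3)
M(n, k) = 7/6 - k/3 (M(n, k) = -((k + k) - 7)/6 = -(2*k - 7)/6 = -(-7 + 2*k)/6 = 7/6 - k/3)
M(J(12), -322) - 1*73694 = (7/6 - 1/3*(-322)) - 1*73694 = (7/6 + 322/3) - 73694 = 217/2 - 73694 = -147171/2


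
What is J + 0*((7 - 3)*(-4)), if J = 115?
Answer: 115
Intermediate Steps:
J + 0*((7 - 3)*(-4)) = 115 + 0*((7 - 3)*(-4)) = 115 + 0*(4*(-4)) = 115 + 0*(-16) = 115 + 0 = 115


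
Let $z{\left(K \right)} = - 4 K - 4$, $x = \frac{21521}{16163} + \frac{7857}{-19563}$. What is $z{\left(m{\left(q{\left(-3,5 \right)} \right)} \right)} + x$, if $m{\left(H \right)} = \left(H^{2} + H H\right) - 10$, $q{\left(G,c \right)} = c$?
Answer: $- \frac{17187415828}{105398923} \approx -163.07$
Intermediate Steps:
$x = \frac{98007544}{105398923}$ ($x = 21521 \cdot \frac{1}{16163} + 7857 \left(- \frac{1}{19563}\right) = \frac{21521}{16163} - \frac{2619}{6521} = \frac{98007544}{105398923} \approx 0.92987$)
$m{\left(H \right)} = -10 + 2 H^{2}$ ($m{\left(H \right)} = \left(H^{2} + H^{2}\right) - 10 = 2 H^{2} - 10 = -10 + 2 H^{2}$)
$z{\left(K \right)} = -4 - 4 K$
$z{\left(m{\left(q{\left(-3,5 \right)} \right)} \right)} + x = \left(-4 - 4 \left(-10 + 2 \cdot 5^{2}\right)\right) + \frac{98007544}{105398923} = \left(-4 - 4 \left(-10 + 2 \cdot 25\right)\right) + \frac{98007544}{105398923} = \left(-4 - 4 \left(-10 + 50\right)\right) + \frac{98007544}{105398923} = \left(-4 - 160\right) + \frac{98007544}{105398923} = -164 + \frac{98007544}{105398923} = - \frac{17187415828}{105398923}$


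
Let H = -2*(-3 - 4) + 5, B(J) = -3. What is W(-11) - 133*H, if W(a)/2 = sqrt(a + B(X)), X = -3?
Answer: -2527 + 2*I*sqrt(14) ≈ -2527.0 + 7.4833*I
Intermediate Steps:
H = 19 (H = -2*(-7) + 5 = 14 + 5 = 19)
W(a) = 2*sqrt(-3 + a) (W(a) = 2*sqrt(a - 3) = 2*sqrt(-3 + a))
W(-11) - 133*H = 2*sqrt(-3 - 11) - 133*19 = 2*sqrt(-14) - 2527 = 2*(I*sqrt(14)) - 2527 = 2*I*sqrt(14) - 2527 = -2527 + 2*I*sqrt(14)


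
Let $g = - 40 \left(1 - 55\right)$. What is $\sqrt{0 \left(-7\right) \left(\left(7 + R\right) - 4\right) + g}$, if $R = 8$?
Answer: $12 \sqrt{15} \approx 46.476$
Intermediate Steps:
$g = 2160$ ($g = - 40 \left(-54\right) = \left(-1\right) \left(-2160\right) = 2160$)
$\sqrt{0 \left(-7\right) \left(\left(7 + R\right) - 4\right) + g} = \sqrt{0 \left(-7\right) \left(\left(7 + 8\right) - 4\right) + 2160} = \sqrt{0 \left(15 - 4\right) + 2160} = \sqrt{0 \cdot 11 + 2160} = \sqrt{0 + 2160} = \sqrt{2160} = 12 \sqrt{15}$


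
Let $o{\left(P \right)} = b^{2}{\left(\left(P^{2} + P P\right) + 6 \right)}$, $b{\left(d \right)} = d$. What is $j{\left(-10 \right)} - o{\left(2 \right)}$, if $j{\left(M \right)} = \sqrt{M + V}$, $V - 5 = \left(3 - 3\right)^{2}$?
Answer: $-196 + i \sqrt{5} \approx -196.0 + 2.2361 i$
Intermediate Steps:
$V = 5$ ($V = 5 + \left(3 - 3\right)^{2} = 5 + 0^{2} = 5 + 0 = 5$)
$o{\left(P \right)} = \left(6 + 2 P^{2}\right)^{2}$ ($o{\left(P \right)} = \left(\left(P^{2} + P P\right) + 6\right)^{2} = \left(\left(P^{2} + P^{2}\right) + 6\right)^{2} = \left(2 P^{2} + 6\right)^{2} = \left(6 + 2 P^{2}\right)^{2}$)
$j{\left(M \right)} = \sqrt{5 + M}$ ($j{\left(M \right)} = \sqrt{M + 5} = \sqrt{5 + M}$)
$j{\left(-10 \right)} - o{\left(2 \right)} = \sqrt{5 - 10} - 4 \left(3 + 2^{2}\right)^{2} = \sqrt{-5} - 4 \left(3 + 4\right)^{2} = i \sqrt{5} - 4 \cdot 7^{2} = i \sqrt{5} - 4 \cdot 49 = i \sqrt{5} - 196 = -196 + i \sqrt{5}$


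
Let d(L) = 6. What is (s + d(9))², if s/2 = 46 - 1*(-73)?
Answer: 59536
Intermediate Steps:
s = 238 (s = 2*(46 - 1*(-73)) = 2*(46 + 73) = 2*119 = 238)
(s + d(9))² = (238 + 6)² = 244² = 59536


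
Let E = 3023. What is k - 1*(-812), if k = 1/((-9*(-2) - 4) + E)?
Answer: 2466045/3037 ≈ 812.00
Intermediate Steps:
k = 1/3037 (k = 1/((-9*(-2) - 4) + 3023) = 1/((18 - 4) + 3023) = 1/(14 + 3023) = 1/3037 ≈ 0.00032927)
k - 1*(-812) = 1/3037 - 1*(-812) = 1/3037 + 812 = 2466045/3037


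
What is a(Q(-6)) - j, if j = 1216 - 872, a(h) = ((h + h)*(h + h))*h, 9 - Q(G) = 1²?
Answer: 1704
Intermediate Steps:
Q(G) = 8 (Q(G) = 9 - 1*1² = 9 - 1*1 = 9 - 1 = 8)
a(h) = 4*h³ (a(h) = ((2*h)*(2*h))*h = (4*h²)*h = 4*h³)
j = 344
a(Q(-6)) - j = 4*8³ - 1*344 = 4*512 - 344 = 2048 - 344 = 1704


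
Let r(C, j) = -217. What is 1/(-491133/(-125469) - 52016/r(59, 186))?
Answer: 9075591/2210990455 ≈ 0.0041048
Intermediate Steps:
1/(-491133/(-125469) - 52016/r(59, 186)) = 1/(-491133/(-125469) - 52016/(-217)) = 1/(-491133*(-1/125469) - 52016*(-1/217)) = 1/(163711/41823 + 52016/217) = 1/(2210990455/9075591) = 9075591/2210990455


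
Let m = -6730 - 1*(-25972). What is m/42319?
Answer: 19242/42319 ≈ 0.45469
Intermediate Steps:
m = 19242 (m = -6730 + 25972 = 19242)
m/42319 = 19242/42319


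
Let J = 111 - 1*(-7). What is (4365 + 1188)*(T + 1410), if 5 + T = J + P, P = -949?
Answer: 3187422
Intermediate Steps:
J = 118 (J = 111 + 7 = 118)
T = -836 (T = -5 + (118 - 949) = -5 - 831 = -836)
(4365 + 1188)*(T + 1410) = (4365 + 1188)*(-836 + 1410) = 5553*574 = 3187422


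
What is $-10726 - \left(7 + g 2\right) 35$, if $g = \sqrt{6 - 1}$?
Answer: $-10971 - 70 \sqrt{5} \approx -11128.0$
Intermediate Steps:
$g = \sqrt{5} \approx 2.2361$
$-10726 - \left(7 + g 2\right) 35 = -10726 - \left(7 + \sqrt{5} \cdot 2\right) 35 = -10726 - \left(7 + 2 \sqrt{5}\right) 35 = -10726 - \left(245 + 70 \sqrt{5}\right) = -10971 - 70 \sqrt{5}$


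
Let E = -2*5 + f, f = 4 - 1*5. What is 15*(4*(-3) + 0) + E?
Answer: -191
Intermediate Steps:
f = -1 (f = 4 - 5 = -1)
E = -11 (E = -2*5 - 1 = -10 - 1 = -11)
15*(4*(-3) + 0) + E = 15*(4*(-3) + 0) - 11 = 15*(-12 + 0) - 11 = 15*(-12) - 11 = -180 - 11 = -191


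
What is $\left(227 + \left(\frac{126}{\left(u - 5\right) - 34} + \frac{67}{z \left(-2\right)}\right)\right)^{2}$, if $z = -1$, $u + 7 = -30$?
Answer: $\frac{24186724}{361} \approx 66999.0$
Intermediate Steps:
$u = -37$ ($u = -7 - 30 = -37$)
$\left(227 + \left(\frac{126}{\left(u - 5\right) - 34} + \frac{67}{z \left(-2\right)}\right)\right)^{2} = \left(227 + \left(\frac{126}{\left(-37 - 5\right) - 34} + \frac{67}{\left(-1\right) \left(-2\right)}\right)\right)^{2} = \left(227 + \left(\frac{126}{-42 - 34} + \frac{67}{2}\right)\right)^{2} = \left(227 + \left(\frac{126}{-76} + 67 \cdot \frac{1}{2}\right)\right)^{2} = \left(227 + \left(126 \left(- \frac{1}{76}\right) + \frac{67}{2}\right)\right)^{2} = \left(227 + \left(- \frac{63}{38} + \frac{67}{2}\right)\right)^{2} = \left(227 + \frac{605}{19}\right)^{2} = \left(\frac{4918}{19}\right)^{2} = \frac{24186724}{361}$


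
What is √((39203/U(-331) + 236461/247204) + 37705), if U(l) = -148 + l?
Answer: √131882841134341167973/59205358 ≈ 193.97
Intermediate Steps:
√((39203/U(-331) + 236461/247204) + 37705) = √((39203/(-148 - 331) + 236461/247204) + 37705) = √((39203/(-479) + 236461*(1/247204)) + 37705) = √((39203*(-1/479) + 236461/247204) + 37705) = √((-39203/479 + 236461/247204) + 37705) = √(-9577873593/118410716 + 37705) = √(4455098173187/118410716) = √131882841134341167973/59205358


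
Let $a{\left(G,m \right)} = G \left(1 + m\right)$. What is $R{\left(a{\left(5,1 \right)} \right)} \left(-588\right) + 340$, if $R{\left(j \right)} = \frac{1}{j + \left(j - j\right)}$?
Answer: $\frac{1406}{5} \approx 281.2$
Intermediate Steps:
$R{\left(j \right)} = \frac{1}{j}$ ($R{\left(j \right)} = \frac{1}{j + 0} = \frac{1}{j}$)
$R{\left(a{\left(5,1 \right)} \right)} \left(-588\right) + 340 = \frac{1}{5 \left(1 + 1\right)} \left(-588\right) + 340 = \frac{1}{5 \cdot 2} \left(-588\right) + 340 = \frac{1}{10} \left(-588\right) + 340 = - \frac{294}{5} + 340 = \frac{1406}{5}$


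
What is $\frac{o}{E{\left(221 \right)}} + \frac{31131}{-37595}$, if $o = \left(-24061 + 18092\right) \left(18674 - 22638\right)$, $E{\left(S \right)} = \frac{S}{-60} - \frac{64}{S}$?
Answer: $- \frac{11795297478837411}{1980542195} \approx -5.9556 \cdot 10^{6}$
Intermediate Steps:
$E{\left(S \right)} = - \frac{64}{S} - \frac{S}{60}$ ($E{\left(S \right)} = S \left(- \frac{1}{60}\right) - \frac{64}{S} = - \frac{S}{60} - \frac{64}{S} = - \frac{64}{S} - \frac{S}{60}$)
$o = 23661116$ ($o = \left(-5969\right) \left(-3964\right) = 23661116$)
$\frac{o}{E{\left(221 \right)}} + \frac{31131}{-37595} = \frac{23661116}{- \frac{64}{221} - \frac{221}{60}} + \frac{31131}{-37595} = \frac{23661116}{\left(-64\right) \frac{1}{221} - \frac{221}{60}} + 31131 \left(- \frac{1}{37595}\right) = \frac{23661116}{- \frac{64}{221} - \frac{221}{60}} - \frac{31131}{37595} = \frac{23661116}{- \frac{52681}{13260}} - \frac{31131}{37595} = 23661116 \left(- \frac{13260}{52681}\right) - \frac{31131}{37595} = - \frac{313746398160}{52681} - \frac{31131}{37595} = - \frac{11795297478837411}{1980542195}$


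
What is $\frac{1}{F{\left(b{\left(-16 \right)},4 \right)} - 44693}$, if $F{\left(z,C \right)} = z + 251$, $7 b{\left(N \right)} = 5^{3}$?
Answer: $- \frac{7}{310969} \approx -2.251 \cdot 10^{-5}$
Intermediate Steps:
$b{\left(N \right)} = \frac{125}{7}$ ($b{\left(N \right)} = \frac{5^{3}}{7} = \frac{1}{7} \cdot 125 = \frac{125}{7}$)
$F{\left(z,C \right)} = 251 + z$
$\frac{1}{F{\left(b{\left(-16 \right)},4 \right)} - 44693} = \frac{1}{\left(251 + \frac{125}{7}\right) - 44693} = \frac{1}{\frac{1882}{7} - 44693} = \frac{1}{- \frac{310969}{7}} = - \frac{7}{310969}$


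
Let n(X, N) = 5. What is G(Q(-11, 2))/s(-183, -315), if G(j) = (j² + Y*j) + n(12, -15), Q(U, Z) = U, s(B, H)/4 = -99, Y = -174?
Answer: -170/33 ≈ -5.1515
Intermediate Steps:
s(B, H) = -396 (s(B, H) = 4*(-99) = -396)
G(j) = 5 + j² - 174*j (G(j) = (j² - 174*j) + 5 = 5 + j² - 174*j)
G(Q(-11, 2))/s(-183, -315) = (5 + (-11)² - 174*(-11))/(-396) = (5 + 121 + 1914)*(-1/396) = 2040*(-1/396) = -170/33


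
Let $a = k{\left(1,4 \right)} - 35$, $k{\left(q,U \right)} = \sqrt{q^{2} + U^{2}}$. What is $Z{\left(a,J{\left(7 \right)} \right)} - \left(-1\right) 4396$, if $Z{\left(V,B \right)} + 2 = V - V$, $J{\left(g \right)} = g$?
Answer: $4394$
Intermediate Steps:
$k{\left(q,U \right)} = \sqrt{U^{2} + q^{2}}$
$a = -35 + \sqrt{17}$ ($a = \sqrt{4^{2} + 1^{2}} - 35 = \sqrt{16 + 1} - 35 = \sqrt{17} - 35 = -35 + \sqrt{17} \approx -30.877$)
$Z{\left(V,B \right)} = -2$ ($Z{\left(V,B \right)} = -2 + \left(V - V\right) = -2 + 0 = -2$)
$Z{\left(a,J{\left(7 \right)} \right)} - \left(-1\right) 4396 = -2 - \left(-1\right) 4396 = -2 - -4396 = -2 + 4396 = 4394$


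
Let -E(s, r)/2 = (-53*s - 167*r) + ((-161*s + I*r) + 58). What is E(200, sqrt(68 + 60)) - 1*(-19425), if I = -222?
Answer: 104909 + 6224*sqrt(2) ≈ 1.1371e+5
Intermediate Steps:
E(s, r) = -116 + 428*s + 778*r (E(s, r) = -2*((-53*s - 167*r) + ((-161*s - 222*r) + 58)) = -2*((-167*r - 53*s) + ((-222*r - 161*s) + 58)) = -2*((-167*r - 53*s) + (58 - 222*r - 161*s)) = -2*(58 - 389*r - 214*s) = -116 + 428*s + 778*r)
E(200, sqrt(68 + 60)) - 1*(-19425) = (-116 + 428*200 + 778*sqrt(68 + 60)) - 1*(-19425) = (-116 + 85600 + 778*sqrt(128)) + 19425 = (-116 + 85600 + 778*(8*sqrt(2))) + 19425 = (-116 + 85600 + 6224*sqrt(2)) + 19425 = (85484 + 6224*sqrt(2)) + 19425 = 104909 + 6224*sqrt(2)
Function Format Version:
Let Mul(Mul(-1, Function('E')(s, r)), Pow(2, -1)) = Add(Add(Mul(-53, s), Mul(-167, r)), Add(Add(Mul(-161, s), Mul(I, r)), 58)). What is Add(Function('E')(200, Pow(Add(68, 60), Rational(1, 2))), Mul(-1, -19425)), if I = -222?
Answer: Add(104909, Mul(6224, Pow(2, Rational(1, 2)))) ≈ 1.1371e+5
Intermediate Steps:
Function('E')(s, r) = Add(-116, Mul(428, s), Mul(778, r)) (Function('E')(s, r) = Mul(-2, Add(Add(Mul(-53, s), Mul(-167, r)), Add(Add(Mul(-161, s), Mul(-222, r)), 58))) = Mul(-2, Add(Add(Mul(-167, r), Mul(-53, s)), Add(Add(Mul(-222, r), Mul(-161, s)), 58))) = Mul(-2, Add(Add(Mul(-167, r), Mul(-53, s)), Add(58, Mul(-222, r), Mul(-161, s)))) = Mul(-2, Add(58, Mul(-389, r), Mul(-214, s))) = Add(-116, Mul(428, s), Mul(778, r)))
Add(Function('E')(200, Pow(Add(68, 60), Rational(1, 2))), Mul(-1, -19425)) = Add(Add(-116, Mul(428, 200), Mul(778, Pow(Add(68, 60), Rational(1, 2)))), Mul(-1, -19425)) = Add(Add(-116, 85600, Mul(778, Pow(128, Rational(1, 2)))), 19425) = Add(Add(-116, 85600, Mul(778, Mul(8, Pow(2, Rational(1, 2))))), 19425) = Add(Add(-116, 85600, Mul(6224, Pow(2, Rational(1, 2)))), 19425) = Add(Add(85484, Mul(6224, Pow(2, Rational(1, 2)))), 19425) = Add(104909, Mul(6224, Pow(2, Rational(1, 2))))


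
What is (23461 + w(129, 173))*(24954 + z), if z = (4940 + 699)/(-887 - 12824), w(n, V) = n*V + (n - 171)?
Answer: 15648053525080/13711 ≈ 1.1413e+9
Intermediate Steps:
w(n, V) = -171 + n + V*n (w(n, V) = V*n + (-171 + n) = -171 + n + V*n)
z = -5639/13711 (z = 5639/(-13711) = 5639*(-1/13711) = -5639/13711 ≈ -0.41128)
(23461 + w(129, 173))*(24954 + z) = (23461 + (-171 + 129 + 173*129))*(24954 - 5639/13711) = (23461 + (-171 + 129 + 22317))*(342138655/13711) = (23461 + 22275)*(342138655/13711) = 45736*(342138655/13711) = 15648053525080/13711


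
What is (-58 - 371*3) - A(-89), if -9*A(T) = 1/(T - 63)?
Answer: -1601929/1368 ≈ -1171.0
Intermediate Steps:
A(T) = -1/(9*(-63 + T)) (A(T) = -1/(9*(T - 63)) = -1/(9*(-63 + T)))
(-58 - 371*3) - A(-89) = (-58 - 371*3) - (-1)/(-567 + 9*(-89)) = (-58 - 53*21) - (-1)/(-567 - 801) = (-58 - 1113) - (-1)/(-1368) = -1171 - (-1)*(-1)/1368 = -1171 - 1*1/1368 = -1171 - 1/1368 = -1601929/1368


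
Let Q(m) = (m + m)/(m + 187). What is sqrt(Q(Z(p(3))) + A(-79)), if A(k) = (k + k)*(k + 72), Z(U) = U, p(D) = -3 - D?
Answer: sqrt(36231494)/181 ≈ 33.256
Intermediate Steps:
A(k) = 2*k*(72 + k) (A(k) = (2*k)*(72 + k) = 2*k*(72 + k))
Q(m) = 2*m/(187 + m) (Q(m) = (2*m)/(187 + m) = 2*m/(187 + m))
sqrt(Q(Z(p(3))) + A(-79)) = sqrt(2*(-3 - 1*3)/(187 + (-3 - 1*3)) + 2*(-79)*(72 - 79)) = sqrt(2*(-3 - 3)/(187 + (-3 - 3)) + 2*(-79)*(-7)) = sqrt(2*(-6)/(187 - 6) + 1106) = sqrt(2*(-6)/181 + 1106) = sqrt(2*(-6)*(1/181) + 1106) = sqrt(-12/181 + 1106) = sqrt(200174/181) = sqrt(36231494)/181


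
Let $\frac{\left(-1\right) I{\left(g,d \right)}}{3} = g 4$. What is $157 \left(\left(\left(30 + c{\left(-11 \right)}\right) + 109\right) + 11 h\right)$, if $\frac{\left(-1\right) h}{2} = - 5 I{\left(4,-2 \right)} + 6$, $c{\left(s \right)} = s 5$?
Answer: $-836496$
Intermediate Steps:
$I{\left(g,d \right)} = - 12 g$ ($I{\left(g,d \right)} = - 3 g 4 = - 3 \cdot 4 g = - 12 g$)
$c{\left(s \right)} = 5 s$
$h = -492$ ($h = - 2 \left(- 5 \left(\left(-12\right) 4\right) + 6\right) = - 2 \left(\left(-5\right) \left(-48\right) + 6\right) = - 2 \left(240 + 6\right) = \left(-2\right) 246 = -492$)
$157 \left(\left(\left(30 + c{\left(-11 \right)}\right) + 109\right) + 11 h\right) = 157 \left(\left(\left(30 + 5 \left(-11\right)\right) + 109\right) + 11 \left(-492\right)\right) = 157 \left(\left(\left(30 - 55\right) + 109\right) - 5412\right) = 157 \left(\left(-25 + 109\right) - 5412\right) = 157 \left(84 - 5412\right) = 157 \left(-5328\right) = -836496$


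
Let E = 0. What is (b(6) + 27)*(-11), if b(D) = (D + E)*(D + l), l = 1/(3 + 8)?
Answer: -699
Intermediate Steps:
l = 1/11 ≈ 0.090909
b(D) = D*(1/11 + D) (b(D) = (D + 0)*(D + 1/11) = D*(1/11 + D))
(b(6) + 27)*(-11) = (6*(1/11 + 6) + 27)*(-11) = (6*(67/11) + 27)*(-11) = (402/11 + 27)*(-11) = (699/11)*(-11) = -699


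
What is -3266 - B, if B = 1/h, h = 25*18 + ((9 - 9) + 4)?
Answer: -1482765/454 ≈ -3266.0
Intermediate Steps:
h = 454 (h = 450 + (0 + 4) = 450 + 4 = 454)
B = 1/454 ≈ 0.0022026
-3266 - B = -3266 - 1*1/454 = -3266 - 1/454 = -1482765/454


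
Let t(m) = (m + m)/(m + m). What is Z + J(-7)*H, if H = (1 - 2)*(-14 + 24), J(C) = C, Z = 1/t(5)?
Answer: 71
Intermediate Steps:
t(m) = 1 (t(m) = (2*m)/((2*m)) = (2*m)*(1/(2*m)) = 1)
Z = 1 (Z = 1/1 = 1)
H = -10 (H = -1*10 = -10)
Z + J(-7)*H = 1 - 7*(-10) = 1 + 70 = 71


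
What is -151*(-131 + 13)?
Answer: 17818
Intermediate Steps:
-151*(-131 + 13) = -151*(-118) = 17818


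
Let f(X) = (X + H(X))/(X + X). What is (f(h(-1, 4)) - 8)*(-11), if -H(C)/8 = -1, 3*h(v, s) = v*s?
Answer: 231/2 ≈ 115.50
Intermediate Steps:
h(v, s) = s*v/3 (h(v, s) = (v*s)/3 = (s*v)/3 = s*v/3)
H(C) = 8 (H(C) = -8*(-1) = 8)
f(X) = (8 + X)/(2*X) (f(X) = (X + 8)/(X + X) = (8 + X)/((2*X)) = (8 + X)*(1/(2*X)) = (8 + X)/(2*X))
(f(h(-1, 4)) - 8)*(-11) = ((8 + (1/3)*4*(-1))/(2*(((1/3)*4*(-1)))) - 8)*(-11) = ((8 - 4/3)/(2*(-4/3)) - 8)*(-11) = ((1/2)*(-3/4)*(20/3) - 8)*(-11) = (-5/2 - 8)*(-11) = -21/2*(-11) = 231/2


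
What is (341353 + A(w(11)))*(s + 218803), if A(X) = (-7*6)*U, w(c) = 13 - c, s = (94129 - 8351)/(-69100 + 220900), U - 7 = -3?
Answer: 103020442201963/1380 ≈ 7.4652e+10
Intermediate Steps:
U = 4 (U = 7 - 3 = 4)
s = 3899/6900 (s = 85778/151800 = 85778*(1/151800) = 3899/6900 ≈ 0.56507)
A(X) = -168 (A(X) = -7*6*4 = -42*4 = -168)
(341353 + A(w(11)))*(s + 218803) = (341353 - 168)*(3899/6900 + 218803) = 341185*(1509744599/6900) = 103020442201963/1380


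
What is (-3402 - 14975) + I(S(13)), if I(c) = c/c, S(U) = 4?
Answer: -18376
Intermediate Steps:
I(c) = 1
(-3402 - 14975) + I(S(13)) = (-3402 - 14975) + 1 = -18377 + 1 = -18376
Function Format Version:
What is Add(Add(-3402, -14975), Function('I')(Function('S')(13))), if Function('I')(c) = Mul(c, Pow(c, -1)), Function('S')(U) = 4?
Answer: -18376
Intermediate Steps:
Function('I')(c) = 1
Add(Add(-3402, -14975), Function('I')(Function('S')(13))) = Add(Add(-3402, -14975), 1) = Add(-18377, 1) = -18376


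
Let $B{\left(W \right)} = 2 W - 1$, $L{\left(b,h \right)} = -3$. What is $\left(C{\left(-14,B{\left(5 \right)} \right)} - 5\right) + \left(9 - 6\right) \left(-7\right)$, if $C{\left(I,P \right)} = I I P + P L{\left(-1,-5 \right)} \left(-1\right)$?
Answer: $1765$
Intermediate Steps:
$B{\left(W \right)} = -1 + 2 W$
$C{\left(I,P \right)} = 3 P + P I^{2}$ ($C{\left(I,P \right)} = I I P + P \left(-3\right) \left(-1\right) = I^{2} P + - 3 P \left(-1\right) = P I^{2} + 3 P = 3 P + P I^{2}$)
$\left(C{\left(-14,B{\left(5 \right)} \right)} - 5\right) + \left(9 - 6\right) \left(-7\right) = \left(\left(-1 + 2 \cdot 5\right) \left(3 + \left(-14\right)^{2}\right) - 5\right) + \left(9 - 6\right) \left(-7\right) = \left(\left(-1 + 10\right) \left(3 + 196\right) - 5\right) + 3 \left(-7\right) = \left(9 \cdot 199 - 5\right) - 21 = \left(1791 - 5\right) - 21 = 1786 - 21 = 1765$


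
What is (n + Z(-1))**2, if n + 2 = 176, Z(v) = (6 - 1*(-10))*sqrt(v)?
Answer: 30020 + 5568*I ≈ 30020.0 + 5568.0*I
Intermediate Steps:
Z(v) = 16*sqrt(v) (Z(v) = (6 + 10)*sqrt(v) = 16*sqrt(v))
n = 174 (n = -2 + 176 = 174)
(n + Z(-1))**2 = (174 + 16*sqrt(-1))**2 = (174 + 16*I)**2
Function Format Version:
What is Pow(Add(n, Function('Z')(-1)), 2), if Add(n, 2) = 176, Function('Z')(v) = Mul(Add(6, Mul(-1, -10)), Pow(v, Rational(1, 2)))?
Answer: Add(30020, Mul(5568, I)) ≈ Add(30020., Mul(5568.0, I))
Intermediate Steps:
Function('Z')(v) = Mul(16, Pow(v, Rational(1, 2))) (Function('Z')(v) = Mul(Add(6, 10), Pow(v, Rational(1, 2))) = Mul(16, Pow(v, Rational(1, 2))))
n = 174 (n = Add(-2, 176) = 174)
Pow(Add(n, Function('Z')(-1)), 2) = Pow(Add(174, Mul(16, Pow(-1, Rational(1, 2)))), 2) = Pow(Add(174, Mul(16, I)), 2)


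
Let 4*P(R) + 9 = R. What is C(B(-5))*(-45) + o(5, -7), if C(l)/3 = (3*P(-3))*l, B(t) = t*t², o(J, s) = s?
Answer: -151882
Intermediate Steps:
P(R) = -9/4 + R/4
B(t) = t³
C(l) = -27*l (C(l) = 3*((3*(-9/4 + (¼)*(-3)))*l) = 3*((3*(-9/4 - ¾))*l) = 3*((3*(-3))*l) = 3*(-9*l) = -27*l)
C(B(-5))*(-45) + o(5, -7) = -27*(-5)³*(-45) - 7 = -27*(-125)*(-45) - 7 = 3375*(-45) - 7 = -151875 - 7 = -151882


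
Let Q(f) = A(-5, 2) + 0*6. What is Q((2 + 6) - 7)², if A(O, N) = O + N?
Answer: 9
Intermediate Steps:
A(O, N) = N + O
Q(f) = -3 (Q(f) = (2 - 5) + 0*6 = -3 + 0 = -3)
Q((2 + 6) - 7)² = (-3)² = 9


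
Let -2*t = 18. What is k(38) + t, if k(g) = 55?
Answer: 46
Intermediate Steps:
t = -9 (t = -1/2*18 = -9)
k(38) + t = 55 - 9 = 46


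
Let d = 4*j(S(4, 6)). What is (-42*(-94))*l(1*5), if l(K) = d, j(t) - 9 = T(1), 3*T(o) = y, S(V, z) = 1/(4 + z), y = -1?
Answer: 136864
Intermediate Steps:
T(o) = -⅓ (T(o) = (⅓)*(-1) = -⅓)
j(t) = 26/3 (j(t) = 9 - ⅓ = 26/3)
d = 104/3 (d = 4*(26/3) = 104/3 ≈ 34.667)
l(K) = 104/3
(-42*(-94))*l(1*5) = -42*(-94)*(104/3) = 3948*(104/3) = 136864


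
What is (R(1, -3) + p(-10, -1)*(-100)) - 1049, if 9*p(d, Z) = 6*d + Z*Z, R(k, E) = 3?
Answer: -3514/9 ≈ -390.44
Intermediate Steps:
p(d, Z) = Z²/9 + 2*d/3 (p(d, Z) = (6*d + Z*Z)/9 = (6*d + Z²)/9 = (Z² + 6*d)/9 = Z²/9 + 2*d/3)
(R(1, -3) + p(-10, -1)*(-100)) - 1049 = (3 + ((⅑)*(-1)² + (⅔)*(-10))*(-100)) - 1049 = (3 + ((⅑)*1 - 20/3)*(-100)) - 1049 = (3 + (⅑ - 20/3)*(-100)) - 1049 = (3 - 59/9*(-100)) - 1049 = (3 + 5900/9) - 1049 = 5927/9 - 1049 = -3514/9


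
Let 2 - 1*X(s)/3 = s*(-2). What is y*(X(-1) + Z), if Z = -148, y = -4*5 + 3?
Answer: 2516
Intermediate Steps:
X(s) = 6 + 6*s (X(s) = 6 - 3*s*(-2) = 6 - (-6)*s = 6 + 6*s)
y = -17 (y = -20 + 3 = -17)
y*(X(-1) + Z) = -17*((6 + 6*(-1)) - 148) = -17*((6 - 6) - 148) = -17*(0 - 148) = -17*(-148) = 2516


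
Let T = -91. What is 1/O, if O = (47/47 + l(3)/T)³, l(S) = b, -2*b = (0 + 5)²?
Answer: 6028568/8869743 ≈ 0.67968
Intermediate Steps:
b = -25/2 (b = -(0 + 5)²/2 = -½*5² = -½*25 = -25/2 ≈ -12.500)
l(S) = -25/2
O = 8869743/6028568 (O = (47/47 - 25/2/(-91))³ = (47*(1/47) - 25/2*(-1/91))³ = (1 + 25/182)³ = (207/182)³ = 8869743/6028568 ≈ 1.4713)
1/O = 1/(8869743/6028568) = 6028568/8869743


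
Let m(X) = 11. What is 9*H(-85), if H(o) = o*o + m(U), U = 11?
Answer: 65124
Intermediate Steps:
H(o) = 11 + o² (H(o) = o*o + 11 = o² + 11 = 11 + o²)
9*H(-85) = 9*(11 + (-85)²) = 9*(11 + 7225) = 9*7236 = 65124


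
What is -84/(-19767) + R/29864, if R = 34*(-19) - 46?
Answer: -930849/49193474 ≈ -0.018922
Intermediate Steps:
R = -692 (R = -646 - 46 = -692)
-84/(-19767) + R/29864 = -84/(-19767) - 692/29864 = -84*(-1/19767) - 692*1/29864 = 28/6589 - 173/7466 = -930849/49193474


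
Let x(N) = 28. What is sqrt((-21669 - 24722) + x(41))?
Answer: I*sqrt(46363) ≈ 215.32*I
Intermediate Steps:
sqrt((-21669 - 24722) + x(41)) = sqrt((-21669 - 24722) + 28) = sqrt(-46391 + 28) = sqrt(-46363) = I*sqrt(46363)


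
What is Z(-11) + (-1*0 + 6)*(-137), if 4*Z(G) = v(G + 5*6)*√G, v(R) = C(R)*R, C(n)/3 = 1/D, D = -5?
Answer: -822 - 57*I*√11/20 ≈ -822.0 - 9.4524*I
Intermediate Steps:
C(n) = -⅗ (C(n) = 3/(-5) = 3*(-⅕) = -⅗)
v(R) = -3*R/5
Z(G) = √G*(-18 - 3*G/5)/4 (Z(G) = ((-3*(G + 5*6)/5)*√G)/4 = ((-3*(G + 30)/5)*√G)/4 = ((-3*(30 + G)/5)*√G)/4 = ((-18 - 3*G/5)*√G)/4 = (√G*(-18 - 3*G/5))/4 = √G*(-18 - 3*G/5)/4)
Z(-11) + (-1*0 + 6)*(-137) = 3*√(-11)*(-30 - 1*(-11))/20 + (-1*0 + 6)*(-137) = 3*(I*√11)*(-30 + 11)/20 + (0 + 6)*(-137) = (3/20)*(I*√11)*(-19) + 6*(-137) = -57*I*√11/20 - 822 = -822 - 57*I*√11/20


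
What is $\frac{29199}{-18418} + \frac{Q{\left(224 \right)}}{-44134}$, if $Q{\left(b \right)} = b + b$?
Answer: $- \frac{648459965}{406430006} \approx -1.5955$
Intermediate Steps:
$Q{\left(b \right)} = 2 b$
$\frac{29199}{-18418} + \frac{Q{\left(224 \right)}}{-44134} = \frac{29199}{-18418} + \frac{2 \cdot 224}{-44134} = 29199 \left(- \frac{1}{18418}\right) + 448 \left(- \frac{1}{44134}\right) = - \frac{29199}{18418} - \frac{224}{22067} = - \frac{648459965}{406430006}$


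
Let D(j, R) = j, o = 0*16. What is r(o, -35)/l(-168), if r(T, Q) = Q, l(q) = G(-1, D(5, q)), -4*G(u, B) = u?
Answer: -140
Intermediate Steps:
o = 0
G(u, B) = -u/4
l(q) = ¼ (l(q) = -¼*(-1) = ¼)
r(o, -35)/l(-168) = -35/¼ = -35*4 = -140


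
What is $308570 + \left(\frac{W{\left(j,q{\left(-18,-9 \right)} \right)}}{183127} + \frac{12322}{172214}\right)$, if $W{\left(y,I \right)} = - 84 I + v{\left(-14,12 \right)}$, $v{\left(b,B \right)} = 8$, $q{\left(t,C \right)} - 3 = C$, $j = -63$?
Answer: $\frac{695098905171423}{2252645227} \approx 3.0857 \cdot 10^{5}$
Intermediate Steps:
$q{\left(t,C \right)} = 3 + C$
$W{\left(y,I \right)} = 8 - 84 I$ ($W{\left(y,I \right)} = - 84 I + 8 = 8 - 84 I$)
$308570 + \left(\frac{W{\left(j,q{\left(-18,-9 \right)} \right)}}{183127} + \frac{12322}{172214}\right) = 308570 + \left(\frac{8 - 84 \left(3 - 9\right)}{183127} + \frac{12322}{172214}\right) = 308570 + \left(\left(8 - -504\right) \frac{1}{183127} + 12322 \cdot \frac{1}{172214}\right) = 308570 + \left(\left(8 + 504\right) \frac{1}{183127} + \frac{6161}{86107}\right) = 308570 + \left(512 \cdot \frac{1}{183127} + \frac{6161}{86107}\right) = 308570 + \left(\frac{512}{183127} + \frac{6161}{86107}\right) = 308570 + \frac{167476033}{2252645227} = \frac{695098905171423}{2252645227}$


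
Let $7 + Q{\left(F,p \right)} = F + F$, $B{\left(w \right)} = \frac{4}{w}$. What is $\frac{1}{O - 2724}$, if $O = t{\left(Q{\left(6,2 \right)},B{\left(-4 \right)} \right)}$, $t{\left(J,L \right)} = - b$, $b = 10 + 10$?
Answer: $- \frac{1}{2744} \approx -0.00036443$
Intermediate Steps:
$b = 20$
$Q{\left(F,p \right)} = -7 + 2 F$ ($Q{\left(F,p \right)} = -7 + \left(F + F\right) = -7 + 2 F$)
$t{\left(J,L \right)} = -20$ ($t{\left(J,L \right)} = \left(-1\right) 20 = -20$)
$O = -20$
$\frac{1}{O - 2724} = \frac{1}{-20 - 2724} = \frac{1}{-2744} = - \frac{1}{2744}$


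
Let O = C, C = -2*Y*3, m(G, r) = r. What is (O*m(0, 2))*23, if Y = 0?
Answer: 0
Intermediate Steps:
C = 0 (C = -2*0*3 = 0*3 = 0)
O = 0
(O*m(0, 2))*23 = (0*2)*23 = 0*23 = 0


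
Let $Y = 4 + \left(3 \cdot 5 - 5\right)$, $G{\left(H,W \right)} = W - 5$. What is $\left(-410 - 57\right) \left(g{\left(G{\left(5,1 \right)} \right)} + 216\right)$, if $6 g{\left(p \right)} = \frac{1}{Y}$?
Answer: $- \frac{8473715}{84} \approx -1.0088 \cdot 10^{5}$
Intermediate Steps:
$G{\left(H,W \right)} = -5 + W$
$Y = 14$ ($Y = 4 + \left(15 - 5\right) = 4 + 10 = 14$)
$g{\left(p \right)} = \frac{1}{84}$ ($g{\left(p \right)} = \frac{1}{6 \cdot 14} = \frac{1}{6} \cdot \frac{1}{14} = \frac{1}{84}$)
$\left(-410 - 57\right) \left(g{\left(G{\left(5,1 \right)} \right)} + 216\right) = \left(-410 - 57\right) \left(\frac{1}{84} + 216\right) = \left(-467\right) \frac{18145}{84} = - \frac{8473715}{84}$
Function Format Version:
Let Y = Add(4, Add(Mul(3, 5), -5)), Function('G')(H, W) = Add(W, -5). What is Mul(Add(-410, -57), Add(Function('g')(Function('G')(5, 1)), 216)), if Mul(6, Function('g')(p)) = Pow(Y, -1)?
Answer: Rational(-8473715, 84) ≈ -1.0088e+5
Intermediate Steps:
Function('G')(H, W) = Add(-5, W)
Y = 14 (Y = Add(4, Add(15, -5)) = Add(4, 10) = 14)
Function('g')(p) = Rational(1, 84) (Function('g')(p) = Mul(Rational(1, 6), Pow(14, -1)) = Mul(Rational(1, 6), Rational(1, 14)) = Rational(1, 84))
Mul(Add(-410, -57), Add(Function('g')(Function('G')(5, 1)), 216)) = Mul(Add(-410, -57), Add(Rational(1, 84), 216)) = Mul(-467, Rational(18145, 84)) = Rational(-8473715, 84)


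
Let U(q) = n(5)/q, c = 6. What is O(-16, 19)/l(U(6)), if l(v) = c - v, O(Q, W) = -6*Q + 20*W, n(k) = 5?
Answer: 2856/31 ≈ 92.129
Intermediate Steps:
U(q) = 5/q
l(v) = 6 - v
O(-16, 19)/l(U(6)) = (-6*(-16) + 20*19)/(6 - 5/6) = (96 + 380)/(6 - 5/6) = 476/(6 - 1*⅚) = 476/(6 - ⅚) = 476/(31/6) = 476*(6/31) = 2856/31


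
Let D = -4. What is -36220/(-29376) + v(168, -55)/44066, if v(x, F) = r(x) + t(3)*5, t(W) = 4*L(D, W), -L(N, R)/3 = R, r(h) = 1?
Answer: 198851527/161810352 ≈ 1.2289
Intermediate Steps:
L(N, R) = -3*R
t(W) = -12*W (t(W) = 4*(-3*W) = -12*W)
v(x, F) = -179 (v(x, F) = 1 - 12*3*5 = 1 - 36*5 = 1 - 180 = -179)
-36220/(-29376) + v(168, -55)/44066 = -36220/(-29376) - 179/44066 = -36220*(-1/29376) - 179*1/44066 = 9055/7344 - 179/44066 = 198851527/161810352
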